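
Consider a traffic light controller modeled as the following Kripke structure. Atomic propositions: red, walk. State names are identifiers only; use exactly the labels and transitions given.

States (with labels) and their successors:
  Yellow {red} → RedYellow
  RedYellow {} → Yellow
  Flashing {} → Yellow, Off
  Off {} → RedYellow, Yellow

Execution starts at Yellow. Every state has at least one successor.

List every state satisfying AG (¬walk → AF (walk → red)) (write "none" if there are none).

States satisfying ¬walk → AF (walk → red): {Yellow, RedYellow, Flashing, Off}.
States satisfying AG (¬walk → AF (walk → red)): {Yellow, RedYellow, Flashing, Off}.

{Yellow, RedYellow, Flashing, Off}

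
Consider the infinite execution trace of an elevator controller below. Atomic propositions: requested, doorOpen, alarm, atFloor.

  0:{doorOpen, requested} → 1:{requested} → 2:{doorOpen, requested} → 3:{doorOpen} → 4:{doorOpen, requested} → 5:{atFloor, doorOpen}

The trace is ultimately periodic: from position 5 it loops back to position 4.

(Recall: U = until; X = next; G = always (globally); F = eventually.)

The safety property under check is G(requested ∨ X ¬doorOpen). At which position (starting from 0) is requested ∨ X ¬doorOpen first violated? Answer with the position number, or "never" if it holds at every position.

3

Check requested ∨ X ¬doorOpen at each position in order: 0 ✓, 1 ✓, 2 ✓.
At position 3 the labels are {doorOpen} and the next position 4 has {doorOpen, requested}, so requested ∨ X ¬doorOpen is false there. This is the first violation.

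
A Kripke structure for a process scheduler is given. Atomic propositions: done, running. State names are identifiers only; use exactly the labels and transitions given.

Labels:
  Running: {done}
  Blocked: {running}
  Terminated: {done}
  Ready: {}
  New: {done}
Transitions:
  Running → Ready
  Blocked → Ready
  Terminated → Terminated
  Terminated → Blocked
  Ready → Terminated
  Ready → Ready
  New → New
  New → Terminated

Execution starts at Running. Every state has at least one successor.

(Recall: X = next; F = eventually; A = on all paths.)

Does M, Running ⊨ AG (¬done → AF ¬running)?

Satisfied

States satisfying ¬done → AF ¬running: {Running, Blocked, Terminated, Ready, New}.
States satisfying AG (¬done → AF ¬running): {Running, Blocked, Terminated, Ready, New}.
Every state reachable from Running satisfies ¬done → AF ¬running.
Running ∈ Sat(AG (¬done → AF ¬running)).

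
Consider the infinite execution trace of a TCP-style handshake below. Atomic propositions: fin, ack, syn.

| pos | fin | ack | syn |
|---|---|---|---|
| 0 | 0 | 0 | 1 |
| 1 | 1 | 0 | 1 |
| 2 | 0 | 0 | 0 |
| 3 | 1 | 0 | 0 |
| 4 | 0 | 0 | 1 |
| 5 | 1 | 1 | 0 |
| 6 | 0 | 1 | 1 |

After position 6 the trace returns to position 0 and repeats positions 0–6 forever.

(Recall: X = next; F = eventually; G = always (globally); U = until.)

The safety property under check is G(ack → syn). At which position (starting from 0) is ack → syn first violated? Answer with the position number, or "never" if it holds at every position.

Check ack → syn at each position in order: 0 ✓, 1 ✓, 2 ✓, 3 ✓, 4 ✓.
At position 5 the labels are {ack, fin}, so ack → syn is false there. This is the first violation.

5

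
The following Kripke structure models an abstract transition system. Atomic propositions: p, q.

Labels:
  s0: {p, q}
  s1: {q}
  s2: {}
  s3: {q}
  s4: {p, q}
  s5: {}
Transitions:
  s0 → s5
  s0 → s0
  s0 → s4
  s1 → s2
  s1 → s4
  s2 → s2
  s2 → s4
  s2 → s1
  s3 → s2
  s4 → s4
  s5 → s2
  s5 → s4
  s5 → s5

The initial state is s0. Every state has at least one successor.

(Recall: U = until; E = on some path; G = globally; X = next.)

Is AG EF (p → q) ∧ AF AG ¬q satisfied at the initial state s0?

No

States satisfying EF (p → q): {s0, s1, s2, s3, s4, s5}.
States satisfying AG EF (p → q): {s0, s1, s2, s3, s4, s5}.
States satisfying AG ¬q: ∅.
States satisfying AF AG ¬q: ∅.
States satisfying AG EF (p → q) ∧ AF AG ¬q: ∅.
s0 ∉ Sat(AG EF (p → q) ∧ AF AG ¬q).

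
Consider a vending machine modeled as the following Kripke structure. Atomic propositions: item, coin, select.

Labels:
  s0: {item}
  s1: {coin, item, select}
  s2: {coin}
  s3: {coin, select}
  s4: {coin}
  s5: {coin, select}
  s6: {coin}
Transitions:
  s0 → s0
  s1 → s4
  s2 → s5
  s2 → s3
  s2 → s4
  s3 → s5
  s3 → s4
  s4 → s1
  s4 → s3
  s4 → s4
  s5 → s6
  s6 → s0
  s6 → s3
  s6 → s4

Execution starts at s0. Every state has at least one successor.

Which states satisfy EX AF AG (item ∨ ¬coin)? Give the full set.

States satisfying AF AG (item ∨ ¬coin): {s0}.
States satisfying EX AF AG (item ∨ ¬coin): {s0, s6}.

{s0, s6}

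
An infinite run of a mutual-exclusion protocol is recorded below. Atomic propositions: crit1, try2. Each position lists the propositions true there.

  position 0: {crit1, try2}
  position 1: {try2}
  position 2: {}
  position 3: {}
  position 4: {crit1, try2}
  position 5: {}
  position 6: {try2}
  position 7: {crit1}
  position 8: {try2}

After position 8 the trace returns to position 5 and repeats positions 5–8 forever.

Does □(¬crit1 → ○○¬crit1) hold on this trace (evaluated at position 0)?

¬crit1 → ○○¬crit1 must hold at every position from 0 onward. It fails at position 2, so □(¬crit1 → ○○¬crit1) is false.
Positions where ¬crit1 holds: 1, 2, 3, 5, 6, 8.
Check ○○¬crit1 at each: 1→ok, 2→fails, 3→ok, 5→fails, 6→ok, 8→ok.

Violated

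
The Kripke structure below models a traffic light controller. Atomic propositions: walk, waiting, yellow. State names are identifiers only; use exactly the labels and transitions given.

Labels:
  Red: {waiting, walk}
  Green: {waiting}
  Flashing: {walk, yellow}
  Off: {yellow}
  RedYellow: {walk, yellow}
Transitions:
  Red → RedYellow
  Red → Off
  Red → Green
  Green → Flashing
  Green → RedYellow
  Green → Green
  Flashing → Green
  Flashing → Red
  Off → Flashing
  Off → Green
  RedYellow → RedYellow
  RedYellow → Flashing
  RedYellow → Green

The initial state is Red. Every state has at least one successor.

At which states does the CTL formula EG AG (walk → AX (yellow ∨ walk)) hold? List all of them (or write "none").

States satisfying AG (walk → AX (yellow ∨ walk)): ∅.
States satisfying EG AG (walk → AX (yellow ∨ walk)): ∅.

none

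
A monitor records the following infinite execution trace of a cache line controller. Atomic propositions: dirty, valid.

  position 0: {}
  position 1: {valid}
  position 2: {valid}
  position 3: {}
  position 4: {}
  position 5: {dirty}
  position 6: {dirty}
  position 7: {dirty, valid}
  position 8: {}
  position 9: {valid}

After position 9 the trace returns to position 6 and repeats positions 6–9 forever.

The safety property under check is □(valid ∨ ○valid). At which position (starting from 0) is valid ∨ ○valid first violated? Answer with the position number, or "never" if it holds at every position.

3

Check valid ∨ ○valid at each position in order: 0 ✓, 1 ✓, 2 ✓.
At position 3 the labels are {} and the next position 4 has {}, so valid ∨ ○valid is false there. This is the first violation.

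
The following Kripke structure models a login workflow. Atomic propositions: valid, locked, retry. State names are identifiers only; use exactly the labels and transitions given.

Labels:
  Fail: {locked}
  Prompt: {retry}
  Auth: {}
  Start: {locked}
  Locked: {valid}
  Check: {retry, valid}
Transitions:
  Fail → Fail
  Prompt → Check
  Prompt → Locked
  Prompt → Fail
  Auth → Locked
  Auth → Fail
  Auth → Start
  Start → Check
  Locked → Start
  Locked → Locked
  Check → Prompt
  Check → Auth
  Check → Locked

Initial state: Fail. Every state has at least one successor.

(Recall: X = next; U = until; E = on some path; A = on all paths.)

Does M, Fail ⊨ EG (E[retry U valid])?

Does not hold

States satisfying E[retry U valid]: {Prompt, Locked, Check}.
States satisfying EG (E[retry U valid]): {Prompt, Locked, Check}.
No suitable path/successor from Fail witnesses the formula.
Fail ∉ Sat(EG (E[retry U valid])).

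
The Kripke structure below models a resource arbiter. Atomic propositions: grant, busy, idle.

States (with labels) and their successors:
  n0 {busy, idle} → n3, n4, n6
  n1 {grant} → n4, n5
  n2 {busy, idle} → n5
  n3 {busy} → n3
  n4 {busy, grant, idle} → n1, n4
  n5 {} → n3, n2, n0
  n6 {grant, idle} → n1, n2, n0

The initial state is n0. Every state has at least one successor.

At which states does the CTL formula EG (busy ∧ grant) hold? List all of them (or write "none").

{n4}

States satisfying busy ∧ grant: {n4}.
States satisfying EG (busy ∧ grant): {n4}.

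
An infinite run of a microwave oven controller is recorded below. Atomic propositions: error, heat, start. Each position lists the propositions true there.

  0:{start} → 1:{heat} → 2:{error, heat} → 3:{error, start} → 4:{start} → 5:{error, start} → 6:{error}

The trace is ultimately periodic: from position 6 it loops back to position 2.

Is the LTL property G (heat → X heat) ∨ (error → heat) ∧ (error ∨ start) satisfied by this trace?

heat → X heat must hold at every position from 0 onward. It fails at position 2, so G (heat → X heat) is false.
Positions where heat holds: 1, 2.
Check X heat at each: 1→ok, 2→fails.
At position 0: G (heat → X heat) is false; (error → heat) ∧ (error ∨ start) is true; so G (heat → X heat) ∨ (error → heat) ∧ (error ∨ start) is true.

Holds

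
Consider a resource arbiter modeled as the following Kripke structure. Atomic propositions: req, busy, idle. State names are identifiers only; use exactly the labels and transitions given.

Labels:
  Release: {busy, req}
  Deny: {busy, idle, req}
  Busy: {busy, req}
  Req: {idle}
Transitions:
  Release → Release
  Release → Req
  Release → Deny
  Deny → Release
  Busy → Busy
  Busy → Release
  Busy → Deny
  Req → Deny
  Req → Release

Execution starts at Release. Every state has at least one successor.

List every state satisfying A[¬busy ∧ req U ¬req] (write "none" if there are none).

States satisfying ¬busy ∧ req: ∅.
States satisfying ¬req: {Req}.
States satisfying A[¬busy ∧ req U ¬req]: {Req}.

{Req}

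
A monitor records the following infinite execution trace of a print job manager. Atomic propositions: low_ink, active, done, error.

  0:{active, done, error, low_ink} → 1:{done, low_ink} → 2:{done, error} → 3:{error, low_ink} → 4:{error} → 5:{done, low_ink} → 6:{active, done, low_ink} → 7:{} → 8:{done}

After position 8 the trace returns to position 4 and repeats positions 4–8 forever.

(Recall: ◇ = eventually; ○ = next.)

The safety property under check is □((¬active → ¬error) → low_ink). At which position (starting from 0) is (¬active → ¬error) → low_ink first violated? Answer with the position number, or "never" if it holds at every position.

Check (¬active → ¬error) → low_ink at each position in order: 0 ✓, 1 ✓, 2 ✓, 3 ✓, 4 ✓, 5 ✓, 6 ✓.
At position 7 the labels are {}, so (¬active → ¬error) → low_ink is false there. This is the first violation.

7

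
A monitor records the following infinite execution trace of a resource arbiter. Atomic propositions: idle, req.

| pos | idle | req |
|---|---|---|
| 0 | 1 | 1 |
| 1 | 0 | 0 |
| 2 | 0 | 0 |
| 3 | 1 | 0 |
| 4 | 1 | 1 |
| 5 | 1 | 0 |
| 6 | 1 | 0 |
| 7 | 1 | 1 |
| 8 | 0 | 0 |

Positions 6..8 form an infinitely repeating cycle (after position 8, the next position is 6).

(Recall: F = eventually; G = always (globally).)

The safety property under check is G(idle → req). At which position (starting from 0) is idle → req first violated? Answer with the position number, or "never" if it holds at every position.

Check idle → req at each position in order: 0 ✓, 1 ✓, 2 ✓.
At position 3 the labels are {idle}, so idle → req is false there. This is the first violation.

3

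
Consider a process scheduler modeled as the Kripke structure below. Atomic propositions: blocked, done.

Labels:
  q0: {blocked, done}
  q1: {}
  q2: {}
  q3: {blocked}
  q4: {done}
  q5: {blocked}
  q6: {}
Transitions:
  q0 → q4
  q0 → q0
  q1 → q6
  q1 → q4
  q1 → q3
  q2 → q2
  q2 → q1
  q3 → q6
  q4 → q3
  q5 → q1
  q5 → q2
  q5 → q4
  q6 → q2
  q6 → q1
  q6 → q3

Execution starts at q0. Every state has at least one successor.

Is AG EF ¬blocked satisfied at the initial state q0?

Holds

States satisfying EF ¬blocked: {q0, q1, q2, q3, q4, q5, q6}.
States satisfying AG EF ¬blocked: {q0, q1, q2, q3, q4, q5, q6}.
Every state reachable from q0 satisfies EF ¬blocked.
q0 ∈ Sat(AG EF ¬blocked).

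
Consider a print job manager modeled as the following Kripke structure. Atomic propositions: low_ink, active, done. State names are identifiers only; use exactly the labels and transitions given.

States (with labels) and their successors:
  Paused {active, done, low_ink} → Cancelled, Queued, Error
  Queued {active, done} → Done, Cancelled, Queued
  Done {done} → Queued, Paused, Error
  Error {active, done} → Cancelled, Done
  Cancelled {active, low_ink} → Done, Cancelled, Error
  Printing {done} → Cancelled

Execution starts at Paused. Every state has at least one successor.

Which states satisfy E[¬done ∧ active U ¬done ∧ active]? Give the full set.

{Cancelled}

States satisfying ¬done ∧ active: {Cancelled}.
States satisfying E[¬done ∧ active U ¬done ∧ active]: {Cancelled}.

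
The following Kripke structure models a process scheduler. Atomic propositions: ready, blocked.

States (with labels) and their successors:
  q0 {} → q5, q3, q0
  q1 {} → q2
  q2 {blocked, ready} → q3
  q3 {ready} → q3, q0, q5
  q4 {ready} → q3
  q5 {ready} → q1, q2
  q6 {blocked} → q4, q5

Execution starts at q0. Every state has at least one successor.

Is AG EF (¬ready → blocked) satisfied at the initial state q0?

Satisfied

States satisfying EF (¬ready → blocked): {q0, q1, q2, q3, q4, q5, q6}.
States satisfying AG EF (¬ready → blocked): {q0, q1, q2, q3, q4, q5, q6}.
Every state reachable from q0 satisfies EF (¬ready → blocked).
q0 ∈ Sat(AG EF (¬ready → blocked)).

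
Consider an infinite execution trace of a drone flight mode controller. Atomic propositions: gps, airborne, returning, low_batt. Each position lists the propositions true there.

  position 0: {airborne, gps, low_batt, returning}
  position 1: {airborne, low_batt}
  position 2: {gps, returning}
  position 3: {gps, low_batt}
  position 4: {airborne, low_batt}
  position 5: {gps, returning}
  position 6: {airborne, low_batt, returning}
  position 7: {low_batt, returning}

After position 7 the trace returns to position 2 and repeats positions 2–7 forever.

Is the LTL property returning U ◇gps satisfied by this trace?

Walking from position 0: ◇gps first holds at position 0, and returning holds at every earlier position along the way, so returning U ◇gps holds.

Yes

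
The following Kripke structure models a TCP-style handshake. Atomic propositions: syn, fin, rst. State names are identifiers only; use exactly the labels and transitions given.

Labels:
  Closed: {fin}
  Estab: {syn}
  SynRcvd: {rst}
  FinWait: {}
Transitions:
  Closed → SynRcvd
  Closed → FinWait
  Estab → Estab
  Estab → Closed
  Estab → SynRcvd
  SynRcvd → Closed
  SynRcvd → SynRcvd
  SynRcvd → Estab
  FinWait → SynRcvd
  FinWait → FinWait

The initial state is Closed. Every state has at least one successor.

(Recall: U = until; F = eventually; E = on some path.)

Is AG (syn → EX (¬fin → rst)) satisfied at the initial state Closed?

States satisfying syn → EX (¬fin → rst): {Closed, Estab, SynRcvd, FinWait}.
States satisfying AG (syn → EX (¬fin → rst)): {Closed, Estab, SynRcvd, FinWait}.
Every state reachable from Closed satisfies syn → EX (¬fin → rst).
Closed ∈ Sat(AG (syn → EX (¬fin → rst))).

Holds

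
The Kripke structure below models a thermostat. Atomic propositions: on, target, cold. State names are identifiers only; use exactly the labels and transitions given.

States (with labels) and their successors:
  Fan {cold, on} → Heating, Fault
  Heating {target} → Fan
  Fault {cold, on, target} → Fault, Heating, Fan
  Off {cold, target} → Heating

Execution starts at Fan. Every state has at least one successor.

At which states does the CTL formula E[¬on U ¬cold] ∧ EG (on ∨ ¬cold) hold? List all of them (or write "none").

States satisfying ¬on: {Heating, Off}.
States satisfying ¬cold: {Heating}.
States satisfying E[¬on U ¬cold]: {Heating, Off}.
States satisfying on ∨ ¬cold: {Fan, Heating, Fault}.
States satisfying EG (on ∨ ¬cold): {Fan, Heating, Fault}.
States satisfying E[¬on U ¬cold] ∧ EG (on ∨ ¬cold): {Heating}.

{Heating}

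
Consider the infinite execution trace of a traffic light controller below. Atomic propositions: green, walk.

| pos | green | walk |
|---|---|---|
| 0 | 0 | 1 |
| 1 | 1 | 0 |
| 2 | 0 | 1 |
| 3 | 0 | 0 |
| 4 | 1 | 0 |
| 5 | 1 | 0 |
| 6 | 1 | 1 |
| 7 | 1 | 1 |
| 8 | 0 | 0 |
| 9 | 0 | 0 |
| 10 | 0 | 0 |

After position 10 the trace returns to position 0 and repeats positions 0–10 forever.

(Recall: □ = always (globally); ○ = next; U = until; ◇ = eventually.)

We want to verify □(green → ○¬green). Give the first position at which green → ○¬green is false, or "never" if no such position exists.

4

Check green → ○¬green at each position in order: 0 ✓, 1 ✓, 2 ✓, 3 ✓.
At position 4 the labels are {green} and the next position 5 has {green}, so green → ○¬green is false there. This is the first violation.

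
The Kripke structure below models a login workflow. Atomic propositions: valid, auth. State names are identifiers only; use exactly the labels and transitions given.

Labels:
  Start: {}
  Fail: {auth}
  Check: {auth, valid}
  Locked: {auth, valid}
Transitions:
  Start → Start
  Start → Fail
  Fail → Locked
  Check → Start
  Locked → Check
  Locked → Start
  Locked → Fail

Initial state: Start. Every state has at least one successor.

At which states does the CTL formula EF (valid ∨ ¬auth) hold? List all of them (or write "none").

{Start, Fail, Check, Locked}

States satisfying valid ∨ ¬auth: {Start, Check, Locked}.
States satisfying EF (valid ∨ ¬auth): {Start, Fail, Check, Locked}.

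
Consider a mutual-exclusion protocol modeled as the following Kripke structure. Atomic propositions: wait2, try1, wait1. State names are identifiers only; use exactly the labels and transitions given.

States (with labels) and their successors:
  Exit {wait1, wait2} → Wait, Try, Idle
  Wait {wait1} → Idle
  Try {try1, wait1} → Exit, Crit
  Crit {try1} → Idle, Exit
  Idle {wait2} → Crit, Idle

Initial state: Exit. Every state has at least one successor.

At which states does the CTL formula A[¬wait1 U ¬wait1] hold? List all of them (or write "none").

{Crit, Idle}

States satisfying ¬wait1: {Crit, Idle}.
States satisfying A[¬wait1 U ¬wait1]: {Crit, Idle}.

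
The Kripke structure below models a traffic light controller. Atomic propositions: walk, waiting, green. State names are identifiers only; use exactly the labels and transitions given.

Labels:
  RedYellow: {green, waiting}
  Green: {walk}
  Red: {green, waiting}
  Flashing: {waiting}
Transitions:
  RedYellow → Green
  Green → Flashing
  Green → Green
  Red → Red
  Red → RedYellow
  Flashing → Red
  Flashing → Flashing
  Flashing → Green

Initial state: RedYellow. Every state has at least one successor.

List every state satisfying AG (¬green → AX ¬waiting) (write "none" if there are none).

none

States satisfying ¬green → AX ¬waiting: {RedYellow, Red}.
States satisfying AG (¬green → AX ¬waiting): ∅.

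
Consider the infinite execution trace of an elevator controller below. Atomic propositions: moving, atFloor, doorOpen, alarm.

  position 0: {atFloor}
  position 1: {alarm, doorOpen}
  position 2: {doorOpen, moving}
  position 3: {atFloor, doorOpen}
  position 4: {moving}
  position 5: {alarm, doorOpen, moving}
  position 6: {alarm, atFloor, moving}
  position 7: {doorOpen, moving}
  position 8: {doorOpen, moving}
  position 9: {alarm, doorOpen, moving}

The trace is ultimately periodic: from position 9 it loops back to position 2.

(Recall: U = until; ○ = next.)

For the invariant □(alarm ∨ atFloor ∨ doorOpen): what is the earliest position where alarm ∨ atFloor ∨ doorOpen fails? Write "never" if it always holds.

4

Check alarm ∨ atFloor ∨ doorOpen at each position in order: 0 ✓, 1 ✓, 2 ✓, 3 ✓.
At position 4 the labels are {moving}, so alarm ∨ atFloor ∨ doorOpen is false there. This is the first violation.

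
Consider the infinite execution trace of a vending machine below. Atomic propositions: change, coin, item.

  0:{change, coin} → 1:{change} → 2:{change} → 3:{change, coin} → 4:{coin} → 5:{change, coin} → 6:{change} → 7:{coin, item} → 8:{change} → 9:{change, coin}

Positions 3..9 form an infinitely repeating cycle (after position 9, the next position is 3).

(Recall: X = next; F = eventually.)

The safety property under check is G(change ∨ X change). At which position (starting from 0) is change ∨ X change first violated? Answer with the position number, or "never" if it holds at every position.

change ∨ X change holds at every position 0..9, and those are all the positions the trace ever visits, so the invariant G(change ∨ X change) is never violated.

never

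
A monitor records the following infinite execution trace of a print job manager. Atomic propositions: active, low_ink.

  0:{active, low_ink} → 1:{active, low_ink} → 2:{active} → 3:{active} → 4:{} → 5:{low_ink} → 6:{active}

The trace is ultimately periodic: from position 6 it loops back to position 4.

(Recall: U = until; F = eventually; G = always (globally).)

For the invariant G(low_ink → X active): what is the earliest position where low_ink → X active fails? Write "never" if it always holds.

low_ink → X active holds at every position 0..6, and those are all the positions the trace ever visits, so the invariant G(low_ink → X active) is never violated.

never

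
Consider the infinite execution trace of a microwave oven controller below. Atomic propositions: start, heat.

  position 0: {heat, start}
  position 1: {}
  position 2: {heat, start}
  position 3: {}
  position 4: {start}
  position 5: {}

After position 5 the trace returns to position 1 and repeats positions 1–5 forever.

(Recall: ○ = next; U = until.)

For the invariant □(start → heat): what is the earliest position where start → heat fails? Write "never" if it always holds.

Check start → heat at each position in order: 0 ✓, 1 ✓, 2 ✓, 3 ✓.
At position 4 the labels are {start}, so start → heat is false there. This is the first violation.

4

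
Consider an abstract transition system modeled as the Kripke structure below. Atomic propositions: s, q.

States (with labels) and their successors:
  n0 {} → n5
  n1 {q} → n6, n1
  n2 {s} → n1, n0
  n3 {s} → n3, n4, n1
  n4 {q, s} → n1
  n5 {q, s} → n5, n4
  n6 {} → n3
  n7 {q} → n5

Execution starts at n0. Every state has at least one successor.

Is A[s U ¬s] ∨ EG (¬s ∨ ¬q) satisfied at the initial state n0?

Holds

States satisfying s: {n2, n3, n4, n5}.
States satisfying ¬s: {n0, n1, n6, n7}.
States satisfying A[s U ¬s]: {n0, n1, n2, n4, n6, n7}.
States satisfying ¬s ∨ ¬q: {n0, n1, n2, n3, n6, n7}.
States satisfying EG (¬s ∨ ¬q): {n1, n2, n3, n6}.
States satisfying A[s U ¬s] ∨ EG (¬s ∨ ¬q): {n0, n1, n2, n3, n4, n6, n7}.
n0 ∈ Sat(A[s U ¬s] ∨ EG (¬s ∨ ¬q)).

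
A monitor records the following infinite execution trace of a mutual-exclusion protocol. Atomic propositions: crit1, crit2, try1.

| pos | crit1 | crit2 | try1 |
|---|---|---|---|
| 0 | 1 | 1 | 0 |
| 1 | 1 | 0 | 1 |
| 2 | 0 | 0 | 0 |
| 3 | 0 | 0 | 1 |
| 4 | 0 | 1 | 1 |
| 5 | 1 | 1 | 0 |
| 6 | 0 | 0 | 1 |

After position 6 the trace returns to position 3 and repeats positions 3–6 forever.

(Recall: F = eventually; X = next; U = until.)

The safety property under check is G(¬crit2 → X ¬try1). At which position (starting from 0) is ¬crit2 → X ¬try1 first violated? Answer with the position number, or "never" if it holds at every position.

Check ¬crit2 → X ¬try1 at each position in order: 0 ✓, 1 ✓.
At position 2 the labels are {} and the next position 3 has {try1}, so ¬crit2 → X ¬try1 is false there. This is the first violation.

2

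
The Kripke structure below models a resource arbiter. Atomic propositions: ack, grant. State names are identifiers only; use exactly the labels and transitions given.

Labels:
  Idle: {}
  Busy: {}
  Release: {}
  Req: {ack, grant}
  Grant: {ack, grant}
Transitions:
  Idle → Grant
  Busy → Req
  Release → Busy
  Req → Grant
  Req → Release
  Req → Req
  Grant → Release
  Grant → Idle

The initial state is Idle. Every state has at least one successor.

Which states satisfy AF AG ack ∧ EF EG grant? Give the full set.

none

States satisfying AG ack: ∅.
States satisfying AF AG ack: ∅.
States satisfying EG grant: {Req}.
States satisfying EF EG grant: {Idle, Busy, Release, Req, Grant}.
States satisfying AF AG ack ∧ EF EG grant: ∅.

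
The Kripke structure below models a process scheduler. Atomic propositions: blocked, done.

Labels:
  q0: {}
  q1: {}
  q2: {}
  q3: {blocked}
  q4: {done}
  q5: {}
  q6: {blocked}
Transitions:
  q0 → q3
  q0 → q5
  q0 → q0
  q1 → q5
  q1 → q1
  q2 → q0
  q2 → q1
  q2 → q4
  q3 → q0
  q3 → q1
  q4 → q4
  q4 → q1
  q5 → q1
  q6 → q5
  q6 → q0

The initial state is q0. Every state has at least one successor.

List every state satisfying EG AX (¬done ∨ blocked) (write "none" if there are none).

{q0, q1, q3, q5, q6}

States satisfying AX (¬done ∨ blocked): {q0, q1, q3, q5, q6}.
States satisfying EG AX (¬done ∨ blocked): {q0, q1, q3, q5, q6}.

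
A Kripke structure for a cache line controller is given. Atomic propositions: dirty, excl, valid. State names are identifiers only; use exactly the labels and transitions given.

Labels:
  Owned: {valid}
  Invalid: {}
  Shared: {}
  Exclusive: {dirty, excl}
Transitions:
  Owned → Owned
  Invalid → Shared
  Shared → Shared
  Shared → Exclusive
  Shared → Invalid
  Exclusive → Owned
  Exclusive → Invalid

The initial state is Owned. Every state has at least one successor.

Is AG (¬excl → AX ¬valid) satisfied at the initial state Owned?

Does not hold

States satisfying ¬excl → AX ¬valid: {Invalid, Shared, Exclusive}.
States satisfying AG (¬excl → AX ¬valid): ∅.
Owned is reachable from Owned and violates ¬excl → AX ¬valid, so AG fails at Owned.
Owned ∉ Sat(AG (¬excl → AX ¬valid)).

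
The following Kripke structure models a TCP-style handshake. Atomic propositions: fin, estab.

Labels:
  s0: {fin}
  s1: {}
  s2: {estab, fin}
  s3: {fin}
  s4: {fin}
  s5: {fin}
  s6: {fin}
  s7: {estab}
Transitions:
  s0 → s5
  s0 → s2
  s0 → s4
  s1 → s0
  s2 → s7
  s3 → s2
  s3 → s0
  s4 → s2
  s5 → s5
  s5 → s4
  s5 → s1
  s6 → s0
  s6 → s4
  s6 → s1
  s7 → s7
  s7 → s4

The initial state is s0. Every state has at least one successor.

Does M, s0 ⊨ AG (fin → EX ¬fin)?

No

States satisfying fin → EX ¬fin: {s1, s2, s5, s6, s7}.
States satisfying AG (fin → EX ¬fin): ∅.
s0 is reachable from s0 and violates fin → EX ¬fin, so AG fails at s0.
s0 ∉ Sat(AG (fin → EX ¬fin)).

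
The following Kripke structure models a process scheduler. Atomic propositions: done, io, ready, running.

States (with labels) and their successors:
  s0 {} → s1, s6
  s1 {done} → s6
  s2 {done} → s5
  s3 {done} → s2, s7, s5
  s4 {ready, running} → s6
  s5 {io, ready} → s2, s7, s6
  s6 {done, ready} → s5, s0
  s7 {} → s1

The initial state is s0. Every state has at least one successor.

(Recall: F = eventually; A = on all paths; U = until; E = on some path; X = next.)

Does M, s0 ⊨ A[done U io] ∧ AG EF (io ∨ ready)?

States satisfying done: {s1, s2, s3, s6}.
States satisfying io: {s5}.
States satisfying A[done U io]: {s2, s5}.
States satisfying EF (io ∨ ready): {s0, s1, s2, s3, s4, s5, s6, s7}.
States satisfying AG EF (io ∨ ready): {s0, s1, s2, s3, s4, s5, s6, s7}.
States satisfying A[done U io] ∧ AG EF (io ∨ ready): {s2, s5}.
s0 ∉ Sat(A[done U io] ∧ AG EF (io ∨ ready)).

Violated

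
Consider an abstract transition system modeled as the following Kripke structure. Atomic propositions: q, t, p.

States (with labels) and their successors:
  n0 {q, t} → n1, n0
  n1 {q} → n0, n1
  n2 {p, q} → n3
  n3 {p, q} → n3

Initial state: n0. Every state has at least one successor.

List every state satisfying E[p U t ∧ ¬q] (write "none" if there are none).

none

States satisfying p: {n2, n3}.
States satisfying t ∧ ¬q: ∅.
States satisfying E[p U t ∧ ¬q]: ∅.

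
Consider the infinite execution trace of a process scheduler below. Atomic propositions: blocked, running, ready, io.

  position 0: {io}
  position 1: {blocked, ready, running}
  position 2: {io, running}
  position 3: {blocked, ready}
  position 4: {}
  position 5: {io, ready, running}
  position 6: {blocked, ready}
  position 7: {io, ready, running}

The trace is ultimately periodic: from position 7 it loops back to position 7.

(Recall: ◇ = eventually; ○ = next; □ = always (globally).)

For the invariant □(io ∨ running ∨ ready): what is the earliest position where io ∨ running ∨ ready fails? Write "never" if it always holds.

4

Check io ∨ running ∨ ready at each position in order: 0 ✓, 1 ✓, 2 ✓, 3 ✓.
At position 4 the labels are {}, so io ∨ running ∨ ready is false there. This is the first violation.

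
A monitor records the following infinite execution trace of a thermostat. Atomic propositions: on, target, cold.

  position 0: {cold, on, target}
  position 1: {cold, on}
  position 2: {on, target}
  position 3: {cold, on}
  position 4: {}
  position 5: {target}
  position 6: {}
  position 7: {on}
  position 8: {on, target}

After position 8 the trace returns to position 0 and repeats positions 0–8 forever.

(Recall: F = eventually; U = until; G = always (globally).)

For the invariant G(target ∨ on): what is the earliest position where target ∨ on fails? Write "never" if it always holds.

4

Check target ∨ on at each position in order: 0 ✓, 1 ✓, 2 ✓, 3 ✓.
At position 4 the labels are {}, so target ∨ on is false there. This is the first violation.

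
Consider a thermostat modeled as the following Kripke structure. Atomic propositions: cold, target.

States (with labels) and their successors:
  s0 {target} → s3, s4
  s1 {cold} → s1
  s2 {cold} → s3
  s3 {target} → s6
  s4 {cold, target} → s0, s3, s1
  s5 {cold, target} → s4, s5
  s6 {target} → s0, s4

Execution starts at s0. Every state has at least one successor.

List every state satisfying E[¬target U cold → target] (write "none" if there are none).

States satisfying ¬target: {s1, s2}.
States satisfying cold → target: {s0, s3, s4, s5, s6}.
States satisfying E[¬target U cold → target]: {s0, s2, s3, s4, s5, s6}.

{s0, s2, s3, s4, s5, s6}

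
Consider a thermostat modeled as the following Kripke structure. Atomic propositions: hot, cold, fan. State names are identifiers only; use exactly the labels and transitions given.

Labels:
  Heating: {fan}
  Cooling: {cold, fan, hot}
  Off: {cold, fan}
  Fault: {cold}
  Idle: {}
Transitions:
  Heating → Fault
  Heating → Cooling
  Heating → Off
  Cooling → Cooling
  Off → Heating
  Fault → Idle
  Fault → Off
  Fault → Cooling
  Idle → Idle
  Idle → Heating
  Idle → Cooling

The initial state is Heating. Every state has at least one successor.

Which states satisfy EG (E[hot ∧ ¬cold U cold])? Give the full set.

States satisfying E[hot ∧ ¬cold U cold]: {Cooling, Off, Fault}.
States satisfying EG (E[hot ∧ ¬cold U cold]): {Cooling, Fault}.

{Cooling, Fault}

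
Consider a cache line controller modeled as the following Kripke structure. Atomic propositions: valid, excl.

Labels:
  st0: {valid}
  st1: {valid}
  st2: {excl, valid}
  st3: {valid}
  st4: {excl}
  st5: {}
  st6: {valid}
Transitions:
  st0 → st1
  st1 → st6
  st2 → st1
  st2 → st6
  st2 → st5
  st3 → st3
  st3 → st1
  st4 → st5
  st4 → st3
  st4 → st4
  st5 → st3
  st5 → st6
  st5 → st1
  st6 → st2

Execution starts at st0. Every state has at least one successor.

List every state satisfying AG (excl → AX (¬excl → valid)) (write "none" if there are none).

States satisfying excl → AX (¬excl → valid): {st0, st1, st3, st5, st6}.
States satisfying AG (excl → AX (¬excl → valid)): ∅.

none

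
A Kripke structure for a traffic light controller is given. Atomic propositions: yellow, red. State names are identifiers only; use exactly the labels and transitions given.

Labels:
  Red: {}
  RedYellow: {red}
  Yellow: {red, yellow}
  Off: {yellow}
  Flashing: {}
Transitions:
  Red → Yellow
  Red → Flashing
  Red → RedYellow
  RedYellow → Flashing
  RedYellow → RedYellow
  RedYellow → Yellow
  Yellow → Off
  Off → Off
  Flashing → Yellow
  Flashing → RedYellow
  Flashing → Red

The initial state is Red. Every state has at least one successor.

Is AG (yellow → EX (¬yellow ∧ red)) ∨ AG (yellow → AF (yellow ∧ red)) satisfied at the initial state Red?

States satisfying yellow → EX (¬yellow ∧ red): {Red, RedYellow, Flashing}.
States satisfying AG (yellow → EX (¬yellow ∧ red)): ∅.
States satisfying yellow → AF (yellow ∧ red): {Red, RedYellow, Yellow, Flashing}.
States satisfying AG (yellow → AF (yellow ∧ red)): ∅.
States satisfying AG (yellow → EX (¬yellow ∧ red)) ∨ AG (yellow → AF (yellow ∧ red)): ∅.
Red ∉ Sat(AG (yellow → EX (¬yellow ∧ red)) ∨ AG (yellow → AF (yellow ∧ red))).

Does not hold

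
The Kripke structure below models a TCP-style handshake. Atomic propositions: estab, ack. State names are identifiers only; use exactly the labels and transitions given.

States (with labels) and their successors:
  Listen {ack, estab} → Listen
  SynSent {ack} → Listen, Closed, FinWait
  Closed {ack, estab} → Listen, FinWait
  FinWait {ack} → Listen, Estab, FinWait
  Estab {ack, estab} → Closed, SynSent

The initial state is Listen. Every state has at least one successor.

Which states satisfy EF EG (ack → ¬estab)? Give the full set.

States satisfying EG (ack → ¬estab): {SynSent, FinWait}.
States satisfying EF EG (ack → ¬estab): {SynSent, Closed, FinWait, Estab}.

{SynSent, Closed, FinWait, Estab}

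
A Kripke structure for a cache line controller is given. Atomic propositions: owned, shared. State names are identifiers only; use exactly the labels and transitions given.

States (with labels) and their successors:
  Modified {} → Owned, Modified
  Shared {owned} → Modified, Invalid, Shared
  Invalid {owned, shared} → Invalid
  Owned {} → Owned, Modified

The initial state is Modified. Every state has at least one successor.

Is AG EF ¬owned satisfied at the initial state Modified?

Holds

States satisfying EF ¬owned: {Modified, Shared, Owned}.
States satisfying AG EF ¬owned: {Modified, Owned}.
Every state reachable from Modified satisfies EF ¬owned.
Modified ∈ Sat(AG EF ¬owned).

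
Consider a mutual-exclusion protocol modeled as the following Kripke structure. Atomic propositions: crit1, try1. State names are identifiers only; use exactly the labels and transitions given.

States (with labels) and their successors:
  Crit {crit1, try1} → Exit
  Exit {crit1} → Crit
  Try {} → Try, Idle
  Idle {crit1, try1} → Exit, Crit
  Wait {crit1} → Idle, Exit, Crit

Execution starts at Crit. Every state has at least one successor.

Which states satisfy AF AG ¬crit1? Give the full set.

States satisfying AG ¬crit1: ∅.
States satisfying AF AG ¬crit1: ∅.

none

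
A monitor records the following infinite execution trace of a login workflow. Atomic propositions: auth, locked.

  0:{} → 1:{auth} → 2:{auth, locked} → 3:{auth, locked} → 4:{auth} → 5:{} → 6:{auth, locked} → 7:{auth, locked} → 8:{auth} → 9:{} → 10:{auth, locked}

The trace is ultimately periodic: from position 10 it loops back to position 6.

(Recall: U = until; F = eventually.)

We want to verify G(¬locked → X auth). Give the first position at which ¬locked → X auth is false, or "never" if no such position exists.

4

Check ¬locked → X auth at each position in order: 0 ✓, 1 ✓, 2 ✓, 3 ✓.
At position 4 the labels are {auth} and the next position 5 has {}, so ¬locked → X auth is false there. This is the first violation.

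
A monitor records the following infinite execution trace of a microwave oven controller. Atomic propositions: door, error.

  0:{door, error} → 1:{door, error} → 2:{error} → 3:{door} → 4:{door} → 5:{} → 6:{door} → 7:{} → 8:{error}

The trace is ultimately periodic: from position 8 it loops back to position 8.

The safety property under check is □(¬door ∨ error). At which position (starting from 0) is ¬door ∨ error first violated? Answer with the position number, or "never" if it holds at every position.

3

Check ¬door ∨ error at each position in order: 0 ✓, 1 ✓, 2 ✓.
At position 3 the labels are {door}, so ¬door ∨ error is false there. This is the first violation.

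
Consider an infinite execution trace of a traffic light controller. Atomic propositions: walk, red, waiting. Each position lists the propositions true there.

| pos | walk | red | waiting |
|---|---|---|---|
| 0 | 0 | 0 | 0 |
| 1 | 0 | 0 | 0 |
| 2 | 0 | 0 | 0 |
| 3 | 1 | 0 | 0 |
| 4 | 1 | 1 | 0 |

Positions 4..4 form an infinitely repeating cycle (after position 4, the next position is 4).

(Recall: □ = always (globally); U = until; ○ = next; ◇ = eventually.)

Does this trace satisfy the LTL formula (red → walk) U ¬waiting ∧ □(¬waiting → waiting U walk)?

No

Walking from position 0: ¬waiting first holds at position 0, and red → walk holds at every earlier position along the way, so (red → walk) U ¬waiting holds.
¬waiting → waiting U walk must hold at every position from 0 onward. It fails at position 0, so □(¬waiting → waiting U walk) is false.
Positions where ¬waiting holds: 0, 1, 2, 3, 4.
Check waiting U walk at each: 0→fails, 1→fails, 2→fails, 3→ok, 4→ok.
At position 0: (red → walk) U ¬waiting is true; □(¬waiting → waiting U walk) is false; so (red → walk) U ¬waiting ∧ □(¬waiting → waiting U walk) is false.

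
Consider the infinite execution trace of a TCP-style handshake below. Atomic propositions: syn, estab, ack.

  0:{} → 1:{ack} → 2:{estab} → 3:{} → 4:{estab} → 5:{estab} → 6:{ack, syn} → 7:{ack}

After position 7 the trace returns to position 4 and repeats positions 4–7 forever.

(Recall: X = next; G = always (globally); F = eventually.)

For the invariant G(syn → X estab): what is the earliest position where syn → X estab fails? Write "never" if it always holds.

6

Check syn → X estab at each position in order: 0 ✓, 1 ✓, 2 ✓, 3 ✓, 4 ✓, 5 ✓.
At position 6 the labels are {ack, syn} and the next position 7 has {ack}, so syn → X estab is false there. This is the first violation.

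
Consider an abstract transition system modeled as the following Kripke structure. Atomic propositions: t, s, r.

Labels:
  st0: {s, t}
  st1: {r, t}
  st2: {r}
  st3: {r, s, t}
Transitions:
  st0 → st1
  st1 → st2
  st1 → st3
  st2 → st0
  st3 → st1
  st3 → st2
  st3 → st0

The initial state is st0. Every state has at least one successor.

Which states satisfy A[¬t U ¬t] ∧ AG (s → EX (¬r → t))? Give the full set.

{st2}

States satisfying ¬t: {st2}.
States satisfying A[¬t U ¬t]: {st2}.
States satisfying s → EX (¬r → t): {st0, st1, st2, st3}.
States satisfying AG (s → EX (¬r → t)): {st0, st1, st2, st3}.
States satisfying A[¬t U ¬t] ∧ AG (s → EX (¬r → t)): {st2}.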